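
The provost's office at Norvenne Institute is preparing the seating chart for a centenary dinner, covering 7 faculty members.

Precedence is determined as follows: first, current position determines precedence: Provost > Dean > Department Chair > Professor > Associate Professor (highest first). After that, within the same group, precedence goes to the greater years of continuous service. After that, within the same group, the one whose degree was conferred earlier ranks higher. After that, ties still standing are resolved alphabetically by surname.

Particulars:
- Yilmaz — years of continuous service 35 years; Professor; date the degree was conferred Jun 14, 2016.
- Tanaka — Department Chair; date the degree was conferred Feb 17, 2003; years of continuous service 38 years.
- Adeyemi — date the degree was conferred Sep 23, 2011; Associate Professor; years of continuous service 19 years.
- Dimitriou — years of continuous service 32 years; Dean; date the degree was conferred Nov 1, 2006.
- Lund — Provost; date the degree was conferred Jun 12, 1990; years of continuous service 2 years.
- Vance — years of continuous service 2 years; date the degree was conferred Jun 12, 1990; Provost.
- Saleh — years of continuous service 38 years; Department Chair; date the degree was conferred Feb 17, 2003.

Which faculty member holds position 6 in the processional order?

By current position: Lund and Vance (Provost); then Dimitriou (Dean); then Saleh and Tanaka (Department Chair); then Yilmaz (Professor); then Adeyemi (Associate Professor).
Lund and Vance both have years of continuous service 2 years, so the next rule applies.
Lund and Vance both have date the degree was conferred Jun 12, 1990, so the next rule applies.
Among Lund and Vance, alphabetically by surname: Lund before Vance.
Saleh and Tanaka both have years of continuous service 38 years, so the next rule applies.
Saleh and Tanaka both have date the degree was conferred Feb 17, 2003, so the next rule applies.
Among Saleh and Tanaka, alphabetically by surname: Saleh before Tanaka.
Order: Lund, Vance, Dimitriou, Saleh, Tanaka, Yilmaz, Adeyemi.

Yilmaz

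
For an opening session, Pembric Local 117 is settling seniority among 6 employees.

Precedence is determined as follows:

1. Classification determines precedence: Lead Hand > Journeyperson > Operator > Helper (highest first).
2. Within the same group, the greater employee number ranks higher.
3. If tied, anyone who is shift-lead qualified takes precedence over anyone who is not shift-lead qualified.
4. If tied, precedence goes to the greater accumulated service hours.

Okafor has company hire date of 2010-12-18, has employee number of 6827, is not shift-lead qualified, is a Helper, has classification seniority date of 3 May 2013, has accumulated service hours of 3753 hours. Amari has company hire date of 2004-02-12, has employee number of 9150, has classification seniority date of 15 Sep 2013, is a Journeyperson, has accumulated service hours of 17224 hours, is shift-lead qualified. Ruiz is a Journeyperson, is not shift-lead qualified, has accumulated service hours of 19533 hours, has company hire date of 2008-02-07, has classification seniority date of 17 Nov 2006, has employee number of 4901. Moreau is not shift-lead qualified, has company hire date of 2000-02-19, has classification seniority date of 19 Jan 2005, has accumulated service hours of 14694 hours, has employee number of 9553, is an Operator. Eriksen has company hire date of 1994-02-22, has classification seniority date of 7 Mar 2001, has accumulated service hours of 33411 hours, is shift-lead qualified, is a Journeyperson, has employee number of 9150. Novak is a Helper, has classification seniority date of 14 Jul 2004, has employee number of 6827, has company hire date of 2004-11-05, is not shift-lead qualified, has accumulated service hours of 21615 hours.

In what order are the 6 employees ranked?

Eriksen, Amari, Ruiz, Moreau, Novak, Okafor

By classification: Eriksen, Amari and Ruiz (Journeyperson); then Moreau (Operator); then Novak and Okafor (Helper).
Among Eriksen, Amari and Ruiz, by employee number (higher first): Eriksen and Amari (9150) before Ruiz (4901).
Eriksen and Amari are each shift-lead qualified, so the next rule applies.
Among Eriksen and Amari, by accumulated service hours (higher first): Eriksen (33411 hours) before Amari (17224 hours).
Novak and Okafor both have employee number 6827, so the next rule applies.
Novak and Okafor are each not shift-lead qualified, so the next rule applies.
Among Novak and Okafor, by accumulated service hours (higher first): Novak (21615 hours) before Okafor (3753 hours).
Full order: Eriksen, Amari, Ruiz, Moreau, Novak, Okafor.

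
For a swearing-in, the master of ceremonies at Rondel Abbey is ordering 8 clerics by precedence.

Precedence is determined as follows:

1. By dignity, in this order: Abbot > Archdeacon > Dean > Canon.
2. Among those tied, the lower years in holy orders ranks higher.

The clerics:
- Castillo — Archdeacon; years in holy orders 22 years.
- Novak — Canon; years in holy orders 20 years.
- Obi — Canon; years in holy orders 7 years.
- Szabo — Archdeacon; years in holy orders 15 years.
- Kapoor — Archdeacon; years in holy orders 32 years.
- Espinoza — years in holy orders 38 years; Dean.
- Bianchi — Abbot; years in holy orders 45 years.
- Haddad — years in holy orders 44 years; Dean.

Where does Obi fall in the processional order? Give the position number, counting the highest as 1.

By dignity: Bianchi (Abbot); then Szabo, Castillo and Kapoor (Archdeacon); then Espinoza and Haddad (Dean); then Obi and Novak (Canon).
Among Szabo, Castillo and Kapoor, by years in holy orders (lower first): Szabo (15 years) before Castillo (22 years) before Kapoor (32 years).
Among Espinoza and Haddad, by years in holy orders (lower first): Espinoza (38 years) before Haddad (44 years).
Among Obi and Novak, by years in holy orders (lower first): Obi (7 years) before Novak (20 years).
Order: Bianchi, Szabo, Castillo, Kapoor, Espinoza, Haddad, Obi, Novak. So position 7.

7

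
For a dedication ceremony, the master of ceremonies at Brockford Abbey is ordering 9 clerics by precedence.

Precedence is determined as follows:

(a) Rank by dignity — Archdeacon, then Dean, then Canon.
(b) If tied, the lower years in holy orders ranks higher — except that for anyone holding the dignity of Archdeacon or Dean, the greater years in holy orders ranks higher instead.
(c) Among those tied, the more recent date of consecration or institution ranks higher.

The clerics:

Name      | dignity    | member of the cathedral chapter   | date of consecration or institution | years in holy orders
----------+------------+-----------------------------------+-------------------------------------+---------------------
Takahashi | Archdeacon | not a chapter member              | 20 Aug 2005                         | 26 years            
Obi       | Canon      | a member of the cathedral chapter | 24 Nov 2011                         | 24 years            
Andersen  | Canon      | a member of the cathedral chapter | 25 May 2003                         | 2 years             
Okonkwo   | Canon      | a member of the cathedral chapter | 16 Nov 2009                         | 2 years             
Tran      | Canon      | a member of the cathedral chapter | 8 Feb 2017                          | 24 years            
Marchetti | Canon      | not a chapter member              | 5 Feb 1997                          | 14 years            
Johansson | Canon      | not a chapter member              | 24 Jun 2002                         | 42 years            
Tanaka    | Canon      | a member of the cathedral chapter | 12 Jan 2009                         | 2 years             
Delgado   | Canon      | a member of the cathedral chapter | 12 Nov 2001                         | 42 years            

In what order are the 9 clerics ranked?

By dignity: Takahashi (Archdeacon); then Okonkwo, Tanaka, Andersen, Marchetti, Tran, Obi, Johansson and Delgado (Canon).
Among Okonkwo, Tanaka, Andersen, Marchetti, Tran, Obi, Johansson and Delgado, by years in holy orders (lower first): Okonkwo, Tanaka and Andersen (2 years) before Marchetti (14 years) before Tran and Obi (24 years) before Johansson and Delgado (42 years).
Among Okonkwo, Tanaka and Andersen, by date of consecration or institution (later first): Okonkwo (16 Nov 2009) before Tanaka (12 Jan 2009) before Andersen (25 May 2003).
Among Tran and Obi, by date of consecration or institution (later first): Tran (8 Feb 2017) before Obi (24 Nov 2011).
Among Johansson and Delgado, by date of consecration or institution (later first): Johansson (24 Jun 2002) before Delgado (12 Nov 2001).
Full order: Takahashi, Okonkwo, Tanaka, Andersen, Marchetti, Tran, Obi, Johansson, Delgado.

Takahashi, Okonkwo, Tanaka, Andersen, Marchetti, Tran, Obi, Johansson, Delgado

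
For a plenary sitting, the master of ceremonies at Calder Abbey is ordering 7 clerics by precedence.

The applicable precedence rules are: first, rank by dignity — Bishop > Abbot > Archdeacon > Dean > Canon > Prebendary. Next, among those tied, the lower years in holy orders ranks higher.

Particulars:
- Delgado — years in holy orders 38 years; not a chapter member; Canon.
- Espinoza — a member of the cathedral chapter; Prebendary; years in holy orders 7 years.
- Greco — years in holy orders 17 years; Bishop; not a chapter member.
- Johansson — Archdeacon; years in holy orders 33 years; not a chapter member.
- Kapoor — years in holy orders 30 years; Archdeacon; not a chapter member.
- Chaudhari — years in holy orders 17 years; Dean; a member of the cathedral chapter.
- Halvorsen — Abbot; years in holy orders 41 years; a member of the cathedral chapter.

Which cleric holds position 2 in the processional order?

By dignity: Greco (Bishop); then Halvorsen (Abbot); then Kapoor and Johansson (Archdeacon); then Chaudhari (Dean); then Delgado (Canon); then Espinoza (Prebendary).
Among Kapoor and Johansson, by years in holy orders (lower first): Kapoor (30 years) before Johansson (33 years).
Order: Greco, Halvorsen, Kapoor, Johansson, Chaudhari, Delgado, Espinoza.

Halvorsen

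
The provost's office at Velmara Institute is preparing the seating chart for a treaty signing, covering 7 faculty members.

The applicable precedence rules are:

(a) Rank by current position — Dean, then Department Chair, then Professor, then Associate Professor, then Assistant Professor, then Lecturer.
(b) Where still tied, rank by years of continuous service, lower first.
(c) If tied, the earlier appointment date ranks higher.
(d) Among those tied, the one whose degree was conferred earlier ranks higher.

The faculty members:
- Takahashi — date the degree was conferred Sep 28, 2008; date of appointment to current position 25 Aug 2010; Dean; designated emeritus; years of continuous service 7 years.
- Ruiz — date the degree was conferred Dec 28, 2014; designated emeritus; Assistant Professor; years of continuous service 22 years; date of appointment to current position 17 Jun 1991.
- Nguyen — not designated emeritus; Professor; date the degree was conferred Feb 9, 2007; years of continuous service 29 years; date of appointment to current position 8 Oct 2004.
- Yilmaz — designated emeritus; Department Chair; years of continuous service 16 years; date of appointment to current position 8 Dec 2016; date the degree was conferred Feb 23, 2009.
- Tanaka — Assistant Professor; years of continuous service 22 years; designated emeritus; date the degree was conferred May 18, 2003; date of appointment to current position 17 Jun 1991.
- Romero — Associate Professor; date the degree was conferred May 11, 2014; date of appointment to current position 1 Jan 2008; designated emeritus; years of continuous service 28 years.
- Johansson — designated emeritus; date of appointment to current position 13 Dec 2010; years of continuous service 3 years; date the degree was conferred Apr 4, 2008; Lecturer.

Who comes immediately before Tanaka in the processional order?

Romero

By current position: Takahashi (Dean); then Yilmaz (Department Chair); then Nguyen (Professor); then Romero (Associate Professor); then Tanaka and Ruiz (Assistant Professor); then Johansson (Lecturer).
Tanaka and Ruiz both have years of continuous service 22 years, so the next rule applies.
Tanaka and Ruiz both have date of appointment to current position 17 Jun 1991, so the next rule applies.
Among Tanaka and Ruiz, by date the degree was conferred (earlier first): Tanaka (May 18, 2003) before Ruiz (Dec 28, 2014).
Order: Takahashi, Yilmaz, Nguyen, Romero, Tanaka, Ruiz, Johansson.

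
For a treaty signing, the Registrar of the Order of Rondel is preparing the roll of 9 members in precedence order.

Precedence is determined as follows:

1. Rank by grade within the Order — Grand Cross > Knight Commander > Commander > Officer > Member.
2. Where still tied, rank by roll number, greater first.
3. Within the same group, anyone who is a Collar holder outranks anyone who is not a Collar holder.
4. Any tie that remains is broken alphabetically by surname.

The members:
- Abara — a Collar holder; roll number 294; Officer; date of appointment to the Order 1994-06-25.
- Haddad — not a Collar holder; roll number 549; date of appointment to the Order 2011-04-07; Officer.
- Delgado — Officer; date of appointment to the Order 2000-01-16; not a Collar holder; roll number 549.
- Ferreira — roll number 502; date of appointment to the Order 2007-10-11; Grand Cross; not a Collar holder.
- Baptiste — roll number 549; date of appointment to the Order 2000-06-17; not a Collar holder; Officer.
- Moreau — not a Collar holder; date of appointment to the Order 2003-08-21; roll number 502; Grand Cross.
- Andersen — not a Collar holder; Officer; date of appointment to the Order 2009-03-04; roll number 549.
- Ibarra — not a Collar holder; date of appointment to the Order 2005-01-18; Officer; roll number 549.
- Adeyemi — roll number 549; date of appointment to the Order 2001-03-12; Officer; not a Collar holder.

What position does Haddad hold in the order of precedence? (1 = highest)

By grade within the Order: Ferreira and Moreau (Grand Cross); then Adeyemi, Andersen, Baptiste, Delgado, Haddad, Ibarra and Abara (Officer).
Ferreira and Moreau both have roll number 502, so the next rule applies.
Ferreira and Moreau are each not a Collar holder, so the next rule applies.
Among Ferreira and Moreau, alphabetically by surname: Ferreira before Moreau.
Among Adeyemi, Andersen, Baptiste, Delgado, Haddad, Ibarra and Abara, by roll number (higher first): Adeyemi, Andersen, Baptiste, Delgado, Haddad and Ibarra (549) before Abara (294).
Adeyemi, Andersen, Baptiste, Delgado, Haddad and Ibarra are each not a Collar holder, so the next rule applies.
Among Adeyemi, Andersen, Baptiste, Delgado, Haddad and Ibarra, alphabetically by surname: Adeyemi before Andersen before Baptiste before Delgado before Haddad before Ibarra.
Order: Ferreira, Moreau, Adeyemi, Andersen, Baptiste, Delgado, Haddad, Ibarra, Abara. So position 7.

7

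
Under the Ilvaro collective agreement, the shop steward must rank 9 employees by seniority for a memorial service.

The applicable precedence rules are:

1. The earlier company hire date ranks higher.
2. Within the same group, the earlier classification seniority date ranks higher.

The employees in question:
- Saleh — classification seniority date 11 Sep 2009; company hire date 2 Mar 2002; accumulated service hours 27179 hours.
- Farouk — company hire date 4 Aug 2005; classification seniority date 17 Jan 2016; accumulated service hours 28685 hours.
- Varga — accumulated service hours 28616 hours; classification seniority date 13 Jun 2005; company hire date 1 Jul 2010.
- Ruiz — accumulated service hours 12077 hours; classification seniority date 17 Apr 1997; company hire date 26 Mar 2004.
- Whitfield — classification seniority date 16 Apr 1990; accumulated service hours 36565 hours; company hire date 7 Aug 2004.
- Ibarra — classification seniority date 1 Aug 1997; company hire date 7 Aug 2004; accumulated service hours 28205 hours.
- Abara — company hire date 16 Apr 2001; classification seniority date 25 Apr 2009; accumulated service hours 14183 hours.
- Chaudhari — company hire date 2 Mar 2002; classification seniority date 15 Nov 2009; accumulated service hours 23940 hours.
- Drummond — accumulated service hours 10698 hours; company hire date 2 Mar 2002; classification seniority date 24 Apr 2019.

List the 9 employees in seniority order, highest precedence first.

Abara, Saleh, Chaudhari, Drummond, Ruiz, Whitfield, Ibarra, Farouk, Varga

By company hire date (earlier first): Abara (16 Apr 2001); then Saleh, Chaudhari and Drummond (each 2 Mar 2002); then Ruiz (26 Mar 2004); then Whitfield and Ibarra (both 7 Aug 2004); then Farouk (4 Aug 2005); then Varga (1 Jul 2010).
Among Saleh, Chaudhari and Drummond, by classification seniority date (earlier first): Saleh (11 Sep 2009) before Chaudhari (15 Nov 2009) before Drummond (24 Apr 2019).
Among Whitfield and Ibarra, by classification seniority date (earlier first): Whitfield (16 Apr 1990) before Ibarra (1 Aug 1997).
Full order: Abara, Saleh, Chaudhari, Drummond, Ruiz, Whitfield, Ibarra, Farouk, Varga.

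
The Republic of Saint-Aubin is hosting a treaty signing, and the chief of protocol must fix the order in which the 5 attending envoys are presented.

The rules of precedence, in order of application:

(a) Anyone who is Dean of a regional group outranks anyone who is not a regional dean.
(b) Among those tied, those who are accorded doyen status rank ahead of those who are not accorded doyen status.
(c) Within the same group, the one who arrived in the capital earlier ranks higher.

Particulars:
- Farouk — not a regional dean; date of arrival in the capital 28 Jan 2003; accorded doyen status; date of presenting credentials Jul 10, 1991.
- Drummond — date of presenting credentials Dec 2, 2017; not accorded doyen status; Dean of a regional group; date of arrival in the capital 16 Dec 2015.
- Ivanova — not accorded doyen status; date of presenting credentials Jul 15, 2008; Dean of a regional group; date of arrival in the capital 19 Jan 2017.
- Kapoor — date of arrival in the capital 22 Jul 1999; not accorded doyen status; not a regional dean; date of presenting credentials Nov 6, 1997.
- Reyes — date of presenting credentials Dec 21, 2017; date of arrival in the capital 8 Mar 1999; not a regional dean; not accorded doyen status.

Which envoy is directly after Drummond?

By the first rule: Drummond and Ivanova (both Dean of a regional group); then Farouk, Reyes and Kapoor (each not a regional dean).
Drummond and Ivanova are each not accorded doyen status, so the next rule applies.
Among Drummond and Ivanova, by date of arrival in the capital (earlier first): Drummond (16 Dec 2015) before Ivanova (19 Jan 2017).
Among Farouk, Reyes and Kapoor, accorded doyen status before not accorded doyen status: Farouk (accorded doyen status) before Reyes and Kapoor (not accorded doyen status).
Among Reyes and Kapoor, by date of arrival in the capital (earlier first): Reyes (8 Mar 1999) before Kapoor (22 Jul 1999).
Order: Drummond, Ivanova, Farouk, Reyes, Kapoor.

Ivanova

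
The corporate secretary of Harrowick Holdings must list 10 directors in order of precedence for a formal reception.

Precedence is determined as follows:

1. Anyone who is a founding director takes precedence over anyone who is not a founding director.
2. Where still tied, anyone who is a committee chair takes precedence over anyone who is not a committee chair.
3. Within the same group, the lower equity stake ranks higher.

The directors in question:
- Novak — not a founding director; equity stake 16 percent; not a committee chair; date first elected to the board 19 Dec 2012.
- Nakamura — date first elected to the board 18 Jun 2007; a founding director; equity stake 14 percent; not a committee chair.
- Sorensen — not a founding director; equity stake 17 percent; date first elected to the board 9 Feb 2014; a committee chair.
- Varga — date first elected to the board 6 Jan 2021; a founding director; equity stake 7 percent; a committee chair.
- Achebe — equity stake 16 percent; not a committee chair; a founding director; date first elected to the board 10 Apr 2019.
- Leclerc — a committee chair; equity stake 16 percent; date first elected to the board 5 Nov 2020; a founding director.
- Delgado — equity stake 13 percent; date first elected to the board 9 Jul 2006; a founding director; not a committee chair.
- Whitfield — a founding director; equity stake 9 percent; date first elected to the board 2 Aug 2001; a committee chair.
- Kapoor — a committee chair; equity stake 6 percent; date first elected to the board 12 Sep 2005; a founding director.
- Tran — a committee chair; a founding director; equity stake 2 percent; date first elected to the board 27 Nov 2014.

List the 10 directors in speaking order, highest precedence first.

By the first rule: Tran, Kapoor, Varga, Whitfield, Leclerc, Delgado, Nakamura and Achebe (each a founding director); then Sorensen and Novak (both not a founding director).
Among Tran, Kapoor, Varga, Whitfield, Leclerc, Delgado, Nakamura and Achebe, a committee chair before not a committee chair: Tran, Kapoor, Varga, Whitfield and Leclerc (a committee chair) before Delgado, Nakamura and Achebe (not a committee chair).
Among Tran, Kapoor, Varga, Whitfield and Leclerc, by equity stake (lower first): Tran (2 percent) before Kapoor (6 percent) before Varga (7 percent) before Whitfield (9 percent) before Leclerc (16 percent).
Among Delgado, Nakamura and Achebe, by equity stake (lower first): Delgado (13 percent) before Nakamura (14 percent) before Achebe (16 percent).
Among Sorensen and Novak, a committee chair before not a committee chair: Sorensen (a committee chair) before Novak (not a committee chair).
Full order: Tran, Kapoor, Varga, Whitfield, Leclerc, Delgado, Nakamura, Achebe, Sorensen, Novak.

Tran, Kapoor, Varga, Whitfield, Leclerc, Delgado, Nakamura, Achebe, Sorensen, Novak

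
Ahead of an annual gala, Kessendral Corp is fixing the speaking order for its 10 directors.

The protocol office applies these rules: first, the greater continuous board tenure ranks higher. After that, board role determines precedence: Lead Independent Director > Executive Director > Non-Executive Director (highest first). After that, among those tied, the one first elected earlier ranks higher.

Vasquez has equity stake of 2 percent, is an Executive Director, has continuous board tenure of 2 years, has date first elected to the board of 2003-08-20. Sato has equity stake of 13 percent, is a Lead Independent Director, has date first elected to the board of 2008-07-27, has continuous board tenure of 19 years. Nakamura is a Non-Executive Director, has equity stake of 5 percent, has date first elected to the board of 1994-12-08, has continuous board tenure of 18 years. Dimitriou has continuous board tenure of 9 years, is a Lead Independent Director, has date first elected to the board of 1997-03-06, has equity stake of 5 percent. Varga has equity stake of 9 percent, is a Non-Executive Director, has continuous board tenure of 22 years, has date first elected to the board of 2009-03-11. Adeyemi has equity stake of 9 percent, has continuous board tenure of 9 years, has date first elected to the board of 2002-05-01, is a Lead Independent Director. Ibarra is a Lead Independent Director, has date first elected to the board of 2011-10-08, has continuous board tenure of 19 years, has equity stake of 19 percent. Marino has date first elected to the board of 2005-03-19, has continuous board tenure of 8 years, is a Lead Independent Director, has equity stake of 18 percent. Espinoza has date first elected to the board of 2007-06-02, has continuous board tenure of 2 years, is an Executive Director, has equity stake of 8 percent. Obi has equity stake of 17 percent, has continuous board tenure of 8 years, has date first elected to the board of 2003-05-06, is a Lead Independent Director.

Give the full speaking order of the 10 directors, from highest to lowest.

Varga, Sato, Ibarra, Nakamura, Dimitriou, Adeyemi, Obi, Marino, Vasquez, Espinoza

By continuous board tenure (higher first): Varga (22 years); then Sato and Ibarra (both 19 years); then Nakamura (18 years); then Dimitriou and Adeyemi (both 9 years); then Obi and Marino (both 8 years); then Vasquez and Espinoza (both 2 years).
Sato and Ibarra are each Lead Independent Director, so the next rule applies.
Among Sato and Ibarra, by date first elected to the board (earlier first): Sato (2008-07-27) before Ibarra (2011-10-08).
Dimitriou and Adeyemi are each Lead Independent Director, so the next rule applies.
Among Dimitriou and Adeyemi, by date first elected to the board (earlier first): Dimitriou (1997-03-06) before Adeyemi (2002-05-01).
Obi and Marino are each Lead Independent Director, so the next rule applies.
Among Obi and Marino, by date first elected to the board (earlier first): Obi (2003-05-06) before Marino (2005-03-19).
Vasquez and Espinoza are each Executive Director, so the next rule applies.
Among Vasquez and Espinoza, by date first elected to the board (earlier first): Vasquez (2003-08-20) before Espinoza (2007-06-02).
Full order: Varga, Sato, Ibarra, Nakamura, Dimitriou, Adeyemi, Obi, Marino, Vasquez, Espinoza.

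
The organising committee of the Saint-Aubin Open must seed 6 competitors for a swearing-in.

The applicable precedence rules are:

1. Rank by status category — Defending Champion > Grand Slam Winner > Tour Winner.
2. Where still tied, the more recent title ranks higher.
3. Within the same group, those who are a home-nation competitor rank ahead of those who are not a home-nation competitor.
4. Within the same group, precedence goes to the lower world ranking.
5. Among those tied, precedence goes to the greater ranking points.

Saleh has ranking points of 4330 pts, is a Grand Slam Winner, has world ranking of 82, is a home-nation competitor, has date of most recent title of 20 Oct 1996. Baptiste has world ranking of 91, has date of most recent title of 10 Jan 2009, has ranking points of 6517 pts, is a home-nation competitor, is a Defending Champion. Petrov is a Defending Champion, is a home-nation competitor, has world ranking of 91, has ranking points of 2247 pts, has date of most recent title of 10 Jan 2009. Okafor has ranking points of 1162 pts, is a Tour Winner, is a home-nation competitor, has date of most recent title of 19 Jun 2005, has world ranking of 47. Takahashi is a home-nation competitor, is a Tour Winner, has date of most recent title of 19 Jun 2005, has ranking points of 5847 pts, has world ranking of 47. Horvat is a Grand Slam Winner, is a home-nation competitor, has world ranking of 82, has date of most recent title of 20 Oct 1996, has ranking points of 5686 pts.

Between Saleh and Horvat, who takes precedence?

By status category: Baptiste and Petrov (Defending Champion); then Horvat and Saleh (Grand Slam Winner); then Takahashi and Okafor (Tour Winner).
Baptiste and Petrov both have date of most recent title 10 Jan 2009, so the next rule applies.
Baptiste and Petrov are each a home-nation competitor, so the next rule applies.
Baptiste and Petrov both have world ranking 91, so the next rule applies.
Among Baptiste and Petrov, by ranking points (higher first): Baptiste (6517 pts) before Petrov (2247 pts).
Horvat and Saleh both have date of most recent title 20 Oct 1996, so the next rule applies.
Horvat and Saleh are each a home-nation competitor, so the next rule applies.
Horvat and Saleh both have world ranking 82, so the next rule applies.
Among Horvat and Saleh, by ranking points (higher first): Horvat (5686 pts) before Saleh (4330 pts).
Takahashi and Okafor both have date of most recent title 19 Jun 2005, so the next rule applies.
Takahashi and Okafor are each a home-nation competitor, so the next rule applies.
Takahashi and Okafor both have world ranking 47, so the next rule applies.
Among Takahashi and Okafor, by ranking points (higher first): Takahashi (5847 pts) before Okafor (1162 pts).
So Horvat takes precedence.

Horvat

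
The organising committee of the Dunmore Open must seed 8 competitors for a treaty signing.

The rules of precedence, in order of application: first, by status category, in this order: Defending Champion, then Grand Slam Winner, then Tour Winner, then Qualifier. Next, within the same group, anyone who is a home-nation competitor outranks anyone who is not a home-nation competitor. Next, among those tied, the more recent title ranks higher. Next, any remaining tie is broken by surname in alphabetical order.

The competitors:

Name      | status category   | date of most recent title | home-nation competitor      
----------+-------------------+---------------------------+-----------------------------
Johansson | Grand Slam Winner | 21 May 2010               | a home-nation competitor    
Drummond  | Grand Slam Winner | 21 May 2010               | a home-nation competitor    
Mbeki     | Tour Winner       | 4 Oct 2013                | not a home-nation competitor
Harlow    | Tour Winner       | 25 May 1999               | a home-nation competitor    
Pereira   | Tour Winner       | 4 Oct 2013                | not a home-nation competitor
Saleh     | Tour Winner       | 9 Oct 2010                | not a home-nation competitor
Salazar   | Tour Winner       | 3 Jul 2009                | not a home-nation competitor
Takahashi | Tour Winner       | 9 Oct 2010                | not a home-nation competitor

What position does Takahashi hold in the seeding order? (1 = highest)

7

By status category: Drummond and Johansson (Grand Slam Winner); then Harlow, Mbeki, Pereira, Saleh, Takahashi and Salazar (Tour Winner).
Drummond and Johansson are each a home-nation competitor, so the next rule applies.
Drummond and Johansson both have date of most recent title 21 May 2010, so the next rule applies.
Among Drummond and Johansson, alphabetically by surname: Drummond before Johansson.
Among Harlow, Mbeki, Pereira, Saleh, Takahashi and Salazar, a home-nation competitor before not a home-nation competitor: Harlow (a home-nation competitor) before Mbeki, Pereira, Saleh, Takahashi and Salazar (not a home-nation competitor).
Among Mbeki, Pereira, Saleh, Takahashi and Salazar, by date of most recent title (later first): Mbeki and Pereira (4 Oct 2013) before Saleh and Takahashi (9 Oct 2010) before Salazar (3 Jul 2009).
Among Mbeki and Pereira, alphabetically by surname: Mbeki before Pereira.
Among Saleh and Takahashi, alphabetically by surname: Saleh before Takahashi.
Order: Drummond, Johansson, Harlow, Mbeki, Pereira, Saleh, Takahashi, Salazar. So position 7.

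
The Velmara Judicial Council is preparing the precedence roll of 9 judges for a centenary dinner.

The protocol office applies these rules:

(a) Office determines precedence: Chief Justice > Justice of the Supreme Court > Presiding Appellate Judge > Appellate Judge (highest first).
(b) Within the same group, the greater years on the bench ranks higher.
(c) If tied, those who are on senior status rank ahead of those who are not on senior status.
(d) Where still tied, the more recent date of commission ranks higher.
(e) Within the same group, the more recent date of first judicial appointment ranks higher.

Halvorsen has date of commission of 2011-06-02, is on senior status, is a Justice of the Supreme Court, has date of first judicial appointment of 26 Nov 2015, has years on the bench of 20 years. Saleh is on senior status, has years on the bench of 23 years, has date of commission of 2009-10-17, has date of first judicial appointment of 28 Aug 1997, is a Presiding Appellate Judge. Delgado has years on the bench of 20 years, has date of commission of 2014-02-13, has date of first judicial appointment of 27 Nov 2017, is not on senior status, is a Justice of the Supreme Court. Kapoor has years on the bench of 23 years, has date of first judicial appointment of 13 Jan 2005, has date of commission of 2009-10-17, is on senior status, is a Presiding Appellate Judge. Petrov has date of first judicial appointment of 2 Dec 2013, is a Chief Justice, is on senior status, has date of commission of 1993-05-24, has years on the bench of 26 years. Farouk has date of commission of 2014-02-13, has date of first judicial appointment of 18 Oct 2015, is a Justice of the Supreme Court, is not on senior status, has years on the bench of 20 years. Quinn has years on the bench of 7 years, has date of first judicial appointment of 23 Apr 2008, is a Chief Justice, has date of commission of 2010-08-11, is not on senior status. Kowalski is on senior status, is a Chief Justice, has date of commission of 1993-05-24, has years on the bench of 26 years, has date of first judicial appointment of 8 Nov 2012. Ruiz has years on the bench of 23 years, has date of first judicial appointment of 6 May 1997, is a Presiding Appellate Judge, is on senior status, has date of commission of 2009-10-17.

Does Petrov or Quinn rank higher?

Petrov

By office: Petrov, Kowalski and Quinn (Chief Justice); then Halvorsen, Delgado and Farouk (Justice of the Supreme Court); then Kapoor, Saleh and Ruiz (Presiding Appellate Judge).
Among Petrov, Kowalski and Quinn, by years on the bench (higher first): Petrov and Kowalski (26 years) before Quinn (7 years).
Petrov and Kowalski are each on senior status, so the next rule applies.
Petrov and Kowalski both have date of commission 1993-05-24, so the next rule applies.
Among Petrov and Kowalski, by date of first judicial appointment (later first): Petrov (2 Dec 2013) before Kowalski (8 Nov 2012).
Halvorsen, Delgado and Farouk all have years on the bench 20 years, so the next rule applies.
Among Halvorsen, Delgado and Farouk, on senior status before not on senior status: Halvorsen (on senior status) before Delgado and Farouk (not on senior status).
Delgado and Farouk both have date of commission 2014-02-13, so the next rule applies.
Among Delgado and Farouk, by date of first judicial appointment (later first): Delgado (27 Nov 2017) before Farouk (18 Oct 2015).
Kapoor, Saleh and Ruiz all have years on the bench 23 years, so the next rule applies.
Kapoor, Saleh and Ruiz are each on senior status, so the next rule applies.
Kapoor, Saleh and Ruiz all have date of commission 2009-10-17, so the next rule applies.
Among Kapoor, Saleh and Ruiz, by date of first judicial appointment (later first): Kapoor (13 Jan 2005) before Saleh (28 Aug 1997) before Ruiz (6 May 1997).
So Petrov takes precedence.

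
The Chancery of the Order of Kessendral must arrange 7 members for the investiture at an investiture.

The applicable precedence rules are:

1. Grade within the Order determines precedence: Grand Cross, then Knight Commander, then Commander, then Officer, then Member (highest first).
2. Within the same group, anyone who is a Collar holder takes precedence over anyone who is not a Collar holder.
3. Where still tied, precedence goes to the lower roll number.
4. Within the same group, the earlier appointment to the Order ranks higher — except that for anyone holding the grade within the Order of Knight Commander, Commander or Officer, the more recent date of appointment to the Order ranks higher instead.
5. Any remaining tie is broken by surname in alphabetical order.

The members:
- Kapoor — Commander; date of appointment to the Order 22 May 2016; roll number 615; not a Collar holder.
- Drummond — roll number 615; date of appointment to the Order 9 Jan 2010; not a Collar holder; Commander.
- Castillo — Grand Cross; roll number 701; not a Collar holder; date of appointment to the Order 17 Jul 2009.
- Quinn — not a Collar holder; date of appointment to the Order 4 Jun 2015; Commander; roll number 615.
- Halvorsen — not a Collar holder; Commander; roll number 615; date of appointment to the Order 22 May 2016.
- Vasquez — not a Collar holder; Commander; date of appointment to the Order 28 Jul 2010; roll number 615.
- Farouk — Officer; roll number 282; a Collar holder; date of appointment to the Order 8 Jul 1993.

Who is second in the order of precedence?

By grade within the Order: Castillo (Grand Cross); then Halvorsen, Kapoor, Quinn, Vasquez and Drummond (Commander); then Farouk (Officer).
Halvorsen, Kapoor, Quinn, Vasquez and Drummond are each not a Collar holder, so the next rule applies.
Halvorsen, Kapoor, Quinn, Vasquez and Drummond all have roll number 615, so the next rule applies.
Among Halvorsen, Kapoor, Quinn, Vasquez and Drummond, by date of appointment to the Order (later first) (reversed rule for this group): Halvorsen and Kapoor (22 May 2016) before Quinn (4 Jun 2015) before Vasquez (28 Jul 2010) before Drummond (9 Jan 2010).
Among Halvorsen and Kapoor, alphabetically by surname: Halvorsen before Kapoor.
Order: Castillo, Halvorsen, Kapoor, Quinn, Vasquez, Drummond, Farouk.

Halvorsen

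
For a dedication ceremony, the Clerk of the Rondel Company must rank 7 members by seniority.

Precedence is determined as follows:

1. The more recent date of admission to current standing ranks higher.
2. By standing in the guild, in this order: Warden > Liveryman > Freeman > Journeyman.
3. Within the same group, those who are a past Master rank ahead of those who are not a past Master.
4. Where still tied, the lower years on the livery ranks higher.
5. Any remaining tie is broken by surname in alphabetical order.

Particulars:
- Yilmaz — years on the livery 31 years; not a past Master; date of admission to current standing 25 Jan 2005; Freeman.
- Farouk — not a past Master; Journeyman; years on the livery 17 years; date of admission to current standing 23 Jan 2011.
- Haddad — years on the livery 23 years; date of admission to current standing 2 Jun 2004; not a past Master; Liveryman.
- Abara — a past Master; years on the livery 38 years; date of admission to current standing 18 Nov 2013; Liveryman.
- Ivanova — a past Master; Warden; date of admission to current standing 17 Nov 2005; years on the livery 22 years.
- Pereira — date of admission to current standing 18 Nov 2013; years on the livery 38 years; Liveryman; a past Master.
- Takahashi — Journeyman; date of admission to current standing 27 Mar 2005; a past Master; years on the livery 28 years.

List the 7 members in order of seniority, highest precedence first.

Abara, Pereira, Farouk, Ivanova, Takahashi, Yilmaz, Haddad

By date of admission to current standing (later first): Abara and Pereira (both 18 Nov 2013); then Farouk (23 Jan 2011); then Ivanova (17 Nov 2005); then Takahashi (27 Mar 2005); then Yilmaz (25 Jan 2005); then Haddad (2 Jun 2004).
Abara and Pereira are each Liveryman, so the next rule applies.
Abara and Pereira are each a past Master, so the next rule applies.
Abara and Pereira both have years on the livery 38 years, so the next rule applies.
Among Abara and Pereira, alphabetically by surname: Abara before Pereira.
Full order: Abara, Pereira, Farouk, Ivanova, Takahashi, Yilmaz, Haddad.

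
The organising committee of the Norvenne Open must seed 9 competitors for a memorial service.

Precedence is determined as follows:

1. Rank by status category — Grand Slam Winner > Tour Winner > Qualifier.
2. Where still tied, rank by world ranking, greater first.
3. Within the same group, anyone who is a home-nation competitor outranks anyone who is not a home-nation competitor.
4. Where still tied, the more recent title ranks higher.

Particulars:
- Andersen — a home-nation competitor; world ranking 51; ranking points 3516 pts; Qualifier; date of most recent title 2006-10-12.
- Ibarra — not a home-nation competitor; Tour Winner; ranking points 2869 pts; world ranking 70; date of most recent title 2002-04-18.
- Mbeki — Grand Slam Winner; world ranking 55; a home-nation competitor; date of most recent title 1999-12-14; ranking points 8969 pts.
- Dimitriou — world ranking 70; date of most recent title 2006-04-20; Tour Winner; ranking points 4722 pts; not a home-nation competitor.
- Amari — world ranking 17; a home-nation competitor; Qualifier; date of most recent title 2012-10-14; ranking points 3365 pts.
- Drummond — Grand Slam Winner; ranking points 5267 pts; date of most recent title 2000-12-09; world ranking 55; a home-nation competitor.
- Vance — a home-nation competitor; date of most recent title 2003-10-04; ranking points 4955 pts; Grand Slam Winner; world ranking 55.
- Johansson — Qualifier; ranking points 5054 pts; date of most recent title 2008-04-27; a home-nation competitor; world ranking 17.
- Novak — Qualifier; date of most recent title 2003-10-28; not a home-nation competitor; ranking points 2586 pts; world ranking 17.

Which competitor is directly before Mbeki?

By status category: Vance, Drummond and Mbeki (Grand Slam Winner); then Dimitriou and Ibarra (Tour Winner); then Andersen, Amari, Johansson and Novak (Qualifier).
Vance, Drummond and Mbeki all have world ranking 55, so the next rule applies.
Vance, Drummond and Mbeki are each a home-nation competitor, so the next rule applies.
Among Vance, Drummond and Mbeki, by date of most recent title (later first): Vance (2003-10-04) before Drummond (2000-12-09) before Mbeki (1999-12-14).
Dimitriou and Ibarra both have world ranking 70, so the next rule applies.
Dimitriou and Ibarra are each not a home-nation competitor, so the next rule applies.
Among Dimitriou and Ibarra, by date of most recent title (later first): Dimitriou (2006-04-20) before Ibarra (2002-04-18).
Among Andersen, Amari, Johansson and Novak, by world ranking (higher first): Andersen (51) before Amari, Johansson and Novak (17).
Among Amari, Johansson and Novak, a home-nation competitor before not a home-nation competitor: Amari and Johansson (a home-nation competitor) before Novak (not a home-nation competitor).
Among Amari and Johansson, by date of most recent title (later first): Amari (2012-10-14) before Johansson (2008-04-27).
Order: Vance, Drummond, Mbeki, Dimitriou, Ibarra, Andersen, Amari, Johansson, Novak.

Drummond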